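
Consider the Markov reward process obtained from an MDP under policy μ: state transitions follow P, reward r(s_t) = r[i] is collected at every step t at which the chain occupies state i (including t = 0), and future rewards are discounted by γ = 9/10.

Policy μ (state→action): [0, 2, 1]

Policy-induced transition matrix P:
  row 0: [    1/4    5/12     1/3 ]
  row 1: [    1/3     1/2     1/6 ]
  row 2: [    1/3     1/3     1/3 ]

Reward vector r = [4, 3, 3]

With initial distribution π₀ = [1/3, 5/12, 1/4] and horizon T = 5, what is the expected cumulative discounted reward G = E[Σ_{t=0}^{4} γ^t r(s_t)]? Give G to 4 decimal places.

G = 13.5692

t=0: π = [0.3333, 0.4167, 0.2500], E[r] = 3.3333, γ^t·E[r] = 3.333333, running G = 3.333333
t=1: π = [0.3056, 0.4306, 0.2639], E[r] = 3.3056, γ^t·E[r] = 2.975000, running G = 6.308333
t=2: π = [0.3079, 0.4306, 0.2616], E[r] = 3.3079, γ^t·E[r] = 2.679375, running G = 8.987708
t=3: π = [0.3077, 0.4307, 0.2616], E[r] = 3.3077, γ^t·E[r] = 2.411297, running G = 11.399005
t=4: π = [0.3077, 0.4308, 0.2615], E[r] = 3.3077, γ^t·E[r] = 2.170178, running G = 13.569183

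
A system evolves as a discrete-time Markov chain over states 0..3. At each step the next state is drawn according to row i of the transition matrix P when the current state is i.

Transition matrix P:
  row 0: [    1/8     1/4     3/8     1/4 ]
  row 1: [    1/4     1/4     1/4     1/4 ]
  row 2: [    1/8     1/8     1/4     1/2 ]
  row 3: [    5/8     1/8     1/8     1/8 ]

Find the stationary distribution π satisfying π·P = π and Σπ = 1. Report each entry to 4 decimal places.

π = [0.2870, 0.1839, 0.2511, 0.2780]

Balance equations π_j = Σ_i π_i·P[i][j]:
  π_0 = 1/8·π_0 + 1/4·π_1 + 1/8·π_2 + 5/8·π_3
  π_1 = 1/4·π_0 + 1/4·π_1 + 1/8·π_2 + 1/8·π_3
  π_2 = 3/8·π_0 + 1/4·π_1 + 1/4·π_2 + 1/8·π_3
  normalize: π_0 + π_1 + π_2 + π_3 = 1
Solving the linear system gives exactly π = [64/223, 41/223, 56/223, 62/223].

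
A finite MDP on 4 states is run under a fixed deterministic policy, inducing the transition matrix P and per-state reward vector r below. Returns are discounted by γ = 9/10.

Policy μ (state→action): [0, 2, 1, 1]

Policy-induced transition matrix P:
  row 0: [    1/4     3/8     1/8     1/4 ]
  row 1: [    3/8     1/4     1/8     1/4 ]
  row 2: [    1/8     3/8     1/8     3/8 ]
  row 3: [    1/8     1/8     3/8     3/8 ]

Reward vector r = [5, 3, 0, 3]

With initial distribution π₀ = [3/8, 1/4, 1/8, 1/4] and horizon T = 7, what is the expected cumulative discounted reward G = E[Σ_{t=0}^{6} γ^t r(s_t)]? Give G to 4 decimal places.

G = 15.3886

t=0: π = [0.3750, 0.2500, 0.1250, 0.2500], E[r] = 3.3750, γ^t·E[r] = 3.375000, running G = 3.375000
t=1: π = [0.2344, 0.2813, 0.1875, 0.2969], E[r] = 2.9063, γ^t·E[r] = 2.615625, running G = 5.990625
t=2: π = [0.2246, 0.2656, 0.1992, 0.3105], E[r] = 2.8516, γ^t·E[r] = 2.309766, running G = 8.300391
t=3: π = [0.2195, 0.2642, 0.2026, 0.3137], E[r] = 2.8311, γ^t·E[r] = 2.063839, running G = 10.364229
t=4: π = [0.2185, 0.2635, 0.2034, 0.3145], E[r] = 2.8267, γ^t·E[r] = 1.854572, running G = 12.218801
t=5: π = [0.2182, 0.2634, 0.2036, 0.3147], E[r] = 2.8255, γ^t·E[r] = 1.668421, running G = 13.887222
t=6: π = [0.2181, 0.2634, 0.2037, 0.3148], E[r] = 2.8252, γ^t·E[r] = 1.501427, running G = 15.388649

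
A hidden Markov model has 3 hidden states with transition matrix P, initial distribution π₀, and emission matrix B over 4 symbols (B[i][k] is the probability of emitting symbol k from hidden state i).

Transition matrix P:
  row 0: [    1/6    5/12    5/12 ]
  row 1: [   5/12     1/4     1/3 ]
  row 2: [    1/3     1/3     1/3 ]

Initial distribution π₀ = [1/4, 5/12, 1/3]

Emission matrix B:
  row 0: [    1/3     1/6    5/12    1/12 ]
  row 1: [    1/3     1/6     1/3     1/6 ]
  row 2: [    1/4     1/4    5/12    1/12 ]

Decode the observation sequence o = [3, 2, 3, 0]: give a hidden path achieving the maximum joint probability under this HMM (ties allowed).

path = [1, 0, 1, 0]

t=0: δ = [2.083e-02, 6.944e-02, 2.778e-02]  (obs o_0=3)
t=1: δ = [1.206e-02, 5.787e-03, 9.645e-03]  ψ = [1, 1, 1]  (obs o_1=2)
t=2: δ = [2.679e-04, 8.372e-04, 4.186e-04]  ψ = [2, 0, 0]  (obs o_2=3)
t=3: δ = [1.163e-04, 6.977e-05, 6.977e-05]  ψ = [1, 1, 1]  (obs o_3=0)
backtrack: best end state = 0; path = [1, 0, 1, 0]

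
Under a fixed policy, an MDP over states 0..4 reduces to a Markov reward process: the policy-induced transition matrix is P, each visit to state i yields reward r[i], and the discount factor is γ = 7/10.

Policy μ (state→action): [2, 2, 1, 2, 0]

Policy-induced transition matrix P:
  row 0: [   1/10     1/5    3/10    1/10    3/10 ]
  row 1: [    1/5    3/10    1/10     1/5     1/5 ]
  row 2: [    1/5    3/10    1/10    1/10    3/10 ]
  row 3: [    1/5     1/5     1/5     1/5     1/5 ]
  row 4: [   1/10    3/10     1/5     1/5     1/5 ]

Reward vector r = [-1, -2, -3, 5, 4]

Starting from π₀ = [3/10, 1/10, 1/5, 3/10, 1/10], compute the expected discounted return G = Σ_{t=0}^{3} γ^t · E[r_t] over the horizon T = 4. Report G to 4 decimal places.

G = 1.6176

t=0: π = [0.3000, 0.1000, 0.2000, 0.3000, 0.1000], E[r] = 0.8000, γ^t·E[r] = 0.800000, running G = 0.800000
t=1: π = [0.1600, 0.2400, 0.2000, 0.1500, 0.2500], E[r] = 0.5100, γ^t·E[r] = 0.357000, running G = 1.157000
t=2: π = [0.1590, 0.2690, 0.1720, 0.1640, 0.2360], E[r] = 0.5510, γ^t·E[r] = 0.269990, running G = 1.426990
t=3: π = [0.1605, 0.2677, 0.1718, 0.1669, 0.2331], E[r] = 0.5556, γ^t·E[r] = 0.190571, running G = 1.617561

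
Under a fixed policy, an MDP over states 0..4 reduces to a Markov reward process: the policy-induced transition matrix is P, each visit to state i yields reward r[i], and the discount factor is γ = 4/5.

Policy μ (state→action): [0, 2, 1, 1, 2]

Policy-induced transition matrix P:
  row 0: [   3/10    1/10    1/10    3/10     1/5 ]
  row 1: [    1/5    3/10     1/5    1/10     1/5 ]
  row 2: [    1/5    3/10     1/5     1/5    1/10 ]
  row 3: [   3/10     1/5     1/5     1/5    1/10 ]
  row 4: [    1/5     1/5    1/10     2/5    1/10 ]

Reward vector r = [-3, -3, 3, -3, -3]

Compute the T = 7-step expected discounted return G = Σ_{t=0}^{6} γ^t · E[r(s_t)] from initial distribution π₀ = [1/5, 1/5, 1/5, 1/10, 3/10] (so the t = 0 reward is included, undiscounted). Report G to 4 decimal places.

G = -7.8520

t=0: π = [0.2000, 0.2000, 0.2000, 0.1000, 0.3000], E[r] = -1.8000, γ^t·E[r] = -1.800000, running G = -1.800000
t=1: π = [0.2300, 0.2200, 0.1500, 0.2600, 0.1400], E[r] = -2.1000, γ^t·E[r] = -1.680000, running G = -3.480000
t=2: π = [0.2490, 0.2140, 0.1630, 0.2290, 0.1450], E[r] = -2.0220, γ^t·E[r] = -1.294080, running G = -4.774080
t=3: π = [0.2478, 0.2128, 0.1606, 0.2325, 0.1463], E[r] = -2.0364, γ^t·E[r] = -1.042637, running G = -5.816717
t=4: π = [0.2480, 0.2126, 0.1606, 0.2328, 0.1461], E[r] = -2.0365, γ^t·E[r] = -0.834134, running G = -6.650851
t=5: π = [0.2481, 0.2125, 0.1606, 0.2328, 0.1461], E[r] = -2.0365, γ^t·E[r] = -0.667305, running G = -7.318156
t=6: π = [0.2481, 0.2125, 0.1606, 0.2328, 0.1461], E[r] = -2.0365, γ^t·E[r] = -0.533852, running G = -7.852008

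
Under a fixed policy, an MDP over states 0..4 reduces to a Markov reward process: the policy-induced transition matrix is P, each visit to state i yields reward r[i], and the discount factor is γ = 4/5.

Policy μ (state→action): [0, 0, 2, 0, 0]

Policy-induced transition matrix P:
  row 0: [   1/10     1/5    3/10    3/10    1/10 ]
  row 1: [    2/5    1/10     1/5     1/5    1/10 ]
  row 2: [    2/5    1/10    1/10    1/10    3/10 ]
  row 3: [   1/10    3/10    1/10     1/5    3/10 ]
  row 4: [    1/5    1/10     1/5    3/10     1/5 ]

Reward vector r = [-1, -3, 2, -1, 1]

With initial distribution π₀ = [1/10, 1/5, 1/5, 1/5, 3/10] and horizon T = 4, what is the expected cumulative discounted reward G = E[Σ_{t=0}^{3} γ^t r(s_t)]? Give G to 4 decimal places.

t=0: π = [0.1000, 0.2000, 0.2000, 0.2000, 0.3000], E[r] = -0.2000, γ^t·E[r] = -0.200000, running G = -0.200000
t=1: π = [0.2500, 0.1500, 0.1700, 0.2200, 0.2100], E[r] = -0.3700, γ^t·E[r] = -0.296000, running G = -0.496000
t=2: π = [0.2170, 0.1690, 0.1860, 0.2290, 0.1990], E[r] = -0.3820, γ^t·E[r] = -0.244480, running G = -0.740480
t=3: π = [0.2264, 0.1675, 0.1802, 0.2230, 0.2029], E[r] = -0.3886, γ^t·E[r] = -0.198963, running G = -0.939443

G = -0.9394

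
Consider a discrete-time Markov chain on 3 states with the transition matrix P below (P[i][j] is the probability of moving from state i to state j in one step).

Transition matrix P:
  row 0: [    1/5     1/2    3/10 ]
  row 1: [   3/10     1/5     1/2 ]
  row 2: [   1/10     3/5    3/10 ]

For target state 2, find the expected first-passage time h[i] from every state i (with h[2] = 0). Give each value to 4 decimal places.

First-step conditioning: h[2] = 0; for i ≠ 2, h[i] = 1 + Σ_k P[i][k]·h[k].
  h[0] = 1 + 1/5·h[0] + 1/2·h[1]
  h[1] = 1 + 3/10·h[0] + 1/5·h[1]
Solving the 2×2 linear system over states ≠ 2 gives exactly h = [130/49, 110/49, 0] (h[2] = 0 is the target).

h = [2.6531, 2.2449, 0.0000]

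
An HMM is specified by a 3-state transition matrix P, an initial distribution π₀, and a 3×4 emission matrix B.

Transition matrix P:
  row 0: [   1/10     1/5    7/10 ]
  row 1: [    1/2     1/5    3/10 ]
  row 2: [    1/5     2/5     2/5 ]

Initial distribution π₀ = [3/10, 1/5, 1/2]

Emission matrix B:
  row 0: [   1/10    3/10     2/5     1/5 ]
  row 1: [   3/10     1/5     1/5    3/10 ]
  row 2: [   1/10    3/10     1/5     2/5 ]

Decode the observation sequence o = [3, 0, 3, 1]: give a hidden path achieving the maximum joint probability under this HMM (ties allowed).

t=0: δ = [6.000e-02, 6.000e-02, 2.000e-01]  (obs o_0=3)
t=1: δ = [4.000e-03, 2.400e-02, 8.000e-03]  ψ = [2, 2, 2]  (obs o_1=0)
t=2: δ = [2.400e-03, 1.440e-03, 2.880e-03]  ψ = [1, 1, 1]  (obs o_2=3)
t=3: δ = [2.160e-04, 2.304e-04, 5.040e-04]  ψ = [1, 2, 0]  (obs o_3=1)
backtrack: best end state = 2; path = [2, 1, 0, 2]

path = [2, 1, 0, 2]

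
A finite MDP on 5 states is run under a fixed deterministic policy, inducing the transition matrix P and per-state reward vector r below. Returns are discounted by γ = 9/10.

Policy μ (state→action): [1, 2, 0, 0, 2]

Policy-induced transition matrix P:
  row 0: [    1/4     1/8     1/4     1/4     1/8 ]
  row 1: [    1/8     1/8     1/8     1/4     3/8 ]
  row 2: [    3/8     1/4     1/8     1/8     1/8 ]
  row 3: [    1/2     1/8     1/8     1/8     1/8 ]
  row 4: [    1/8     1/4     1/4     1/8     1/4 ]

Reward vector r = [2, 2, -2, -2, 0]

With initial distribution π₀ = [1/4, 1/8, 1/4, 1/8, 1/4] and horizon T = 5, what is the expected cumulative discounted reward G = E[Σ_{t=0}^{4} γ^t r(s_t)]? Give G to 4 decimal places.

t=0: π = [0.2500, 0.1250, 0.2500, 0.1250, 0.2500], E[r] = 0.0000, γ^t·E[r] = 0.000000, running G = 0.000000
t=1: π = [0.2656, 0.1875, 0.1875, 0.1719, 0.1875], E[r] = 0.1875, γ^t·E[r] = 0.168750, running G = 0.168750
t=2: π = [0.2695, 0.1719, 0.1816, 0.1816, 0.1953], E[r] = 0.1563, γ^t·E[r] = 0.126563, running G = 0.295313
t=3: π = [0.2722, 0.1721, 0.1831, 0.1802, 0.1924], E[r] = 0.1621, γ^t·E[r] = 0.118178, running G = 0.413490
t=4: π = [0.2724, 0.1719, 0.1831, 0.1805, 0.1921], E[r] = 0.1614, γ^t·E[r] = 0.105879, running G = 0.519370

G = 0.5194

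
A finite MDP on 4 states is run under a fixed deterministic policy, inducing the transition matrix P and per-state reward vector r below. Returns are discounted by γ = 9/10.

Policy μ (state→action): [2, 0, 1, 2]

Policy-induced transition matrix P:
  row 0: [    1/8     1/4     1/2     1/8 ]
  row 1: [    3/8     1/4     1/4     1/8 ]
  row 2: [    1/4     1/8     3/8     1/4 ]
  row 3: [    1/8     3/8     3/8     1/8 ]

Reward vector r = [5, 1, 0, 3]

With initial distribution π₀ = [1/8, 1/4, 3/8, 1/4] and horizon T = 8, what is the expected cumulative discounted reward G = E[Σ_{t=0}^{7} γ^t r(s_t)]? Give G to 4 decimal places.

t=0: π = [0.1250, 0.2500, 0.3750, 0.2500], E[r] = 1.6250, γ^t·E[r] = 1.625000, running G = 1.625000
t=1: π = [0.2344, 0.2344, 0.3594, 0.1719], E[r] = 1.9219, γ^t·E[r] = 1.729688, running G = 3.354688
t=2: π = [0.2285, 0.2266, 0.3750, 0.1699], E[r] = 1.8789, γ^t·E[r] = 1.521914, running G = 4.876602
t=3: π = [0.2285, 0.2244, 0.3752, 0.1719], E[r] = 1.8826, γ^t·E[r] = 1.372392, running G = 6.248994
t=4: π = [0.2280, 0.2246, 0.3755, 0.1719], E[r] = 1.8803, γ^t·E[r] = 1.233651, running G = 7.482645
t=5: π = [0.2281, 0.2245, 0.3754, 0.1719], E[r] = 1.8808, γ^t·E[r] = 1.110588, running G = 8.593233
t=6: π = [0.2281, 0.2246, 0.3754, 0.1719], E[r] = 1.8807, γ^t·E[r] = 0.999469, running G = 9.592702
t=7: π = [0.2281, 0.2246, 0.3754, 0.1719], E[r] = 1.8807, γ^t·E[r] = 0.899537, running G = 10.492239

G = 10.4922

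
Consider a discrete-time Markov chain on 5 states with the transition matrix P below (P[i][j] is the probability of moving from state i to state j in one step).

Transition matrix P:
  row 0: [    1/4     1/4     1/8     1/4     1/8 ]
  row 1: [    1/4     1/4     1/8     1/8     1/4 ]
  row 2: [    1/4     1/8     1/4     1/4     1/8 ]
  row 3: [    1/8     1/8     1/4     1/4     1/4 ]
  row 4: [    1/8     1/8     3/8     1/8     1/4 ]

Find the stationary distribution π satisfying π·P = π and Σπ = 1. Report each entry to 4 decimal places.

π = [0.1999, 0.1714, 0.2281, 0.2040, 0.1965]

Balance equations π_j = Σ_i π_i·P[i][j]:
  π_0 = 1/4·π_0 + 1/4·π_1 + 1/4·π_2 + 1/8·π_3 + 1/8·π_4
  π_1 = 1/4·π_0 + 1/4·π_1 + 1/8·π_2 + 1/8·π_3 + 1/8·π_4
  π_2 = 1/8·π_0 + 1/8·π_1 + 1/4·π_2 + 1/4·π_3 + 3/8·π_4
  π_3 = 1/4·π_0 + 1/8·π_1 + 1/4·π_2 + 1/4·π_3 + 1/8·π_4
  normalize: π_0 + π_1 + π_2 + π_3 + π_4 = 1
Solving the linear system gives exactly π = [638/3191, 547/3191, 728/3191, 651/3191, 627/3191].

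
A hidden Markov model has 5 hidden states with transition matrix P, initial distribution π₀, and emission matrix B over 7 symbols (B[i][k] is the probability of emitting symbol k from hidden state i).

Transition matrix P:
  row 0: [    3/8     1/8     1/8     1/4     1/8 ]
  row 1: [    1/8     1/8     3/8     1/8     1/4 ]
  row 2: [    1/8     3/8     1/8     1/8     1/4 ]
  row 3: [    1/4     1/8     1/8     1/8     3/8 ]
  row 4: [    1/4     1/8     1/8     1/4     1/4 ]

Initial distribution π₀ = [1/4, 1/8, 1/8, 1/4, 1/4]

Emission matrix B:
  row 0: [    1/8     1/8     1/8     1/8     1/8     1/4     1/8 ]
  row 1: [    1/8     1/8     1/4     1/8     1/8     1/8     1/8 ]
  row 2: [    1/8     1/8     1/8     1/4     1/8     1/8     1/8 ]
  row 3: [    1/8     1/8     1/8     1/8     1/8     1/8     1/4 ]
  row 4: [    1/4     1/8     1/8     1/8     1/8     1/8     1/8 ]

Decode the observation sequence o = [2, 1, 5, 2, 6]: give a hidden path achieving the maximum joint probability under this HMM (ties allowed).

t=0: δ = [3.125e-02, 3.125e-02, 1.562e-02, 3.125e-02, 3.125e-02]  (obs o_0=2)
t=1: δ = [1.465e-03, 7.324e-04, 1.465e-03, 9.766e-04, 1.465e-03]  ψ = [0, 2, 1, 0, 3]  (obs o_1=1)
t=2: δ = [1.373e-04, 6.866e-05, 3.433e-05, 4.578e-05, 4.578e-05]  ψ = [0, 2, 1, 0, 2]  (obs o_2=5)
t=3: δ = [6.437e-06, 4.292e-06, 3.219e-06, 4.292e-06, 2.146e-06]  ψ = [0, 0, 1, 0, 0]  (obs o_3=2)
t=4: δ = [3.017e-07, 1.509e-07, 2.012e-07, 4.023e-07, 2.012e-07]  ψ = [0, 2, 1, 0, 3]  (obs o_4=6)
backtrack: best end state = 3; path = [0, 0, 0, 0, 3]

path = [0, 0, 0, 0, 3]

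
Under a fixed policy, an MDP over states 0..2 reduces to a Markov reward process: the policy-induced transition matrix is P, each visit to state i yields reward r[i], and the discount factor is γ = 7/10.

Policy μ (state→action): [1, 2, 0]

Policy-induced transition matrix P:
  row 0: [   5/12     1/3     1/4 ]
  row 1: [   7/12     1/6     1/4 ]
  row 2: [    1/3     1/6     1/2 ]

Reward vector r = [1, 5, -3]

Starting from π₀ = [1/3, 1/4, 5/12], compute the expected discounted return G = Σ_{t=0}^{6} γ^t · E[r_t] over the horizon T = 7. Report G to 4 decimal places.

G = 1.4899

t=0: π = [0.3333, 0.2500, 0.4167], E[r] = 0.3333, γ^t·E[r] = 0.333333, running G = 0.333333
t=1: π = [0.4236, 0.2222, 0.3542], E[r] = 0.4722, γ^t·E[r] = 0.330556, running G = 0.663889
t=2: π = [0.4242, 0.2373, 0.3385], E[r] = 0.5949, γ^t·E[r] = 0.291505, running G = 0.955394
t=3: π = [0.4280, 0.2374, 0.3346], E[r] = 0.6109, γ^t·E[r] = 0.209545, running G = 1.164938
t=4: π = [0.4283, 0.2380, 0.3337], E[r] = 0.6174, γ^t·E[r] = 0.148229, running G = 1.313168
t=5: π = [0.4285, 0.2381, 0.3334], E[r] = 0.6186, γ^t·E[r] = 0.103963, running G = 1.417130
t=6: π = [0.4286, 0.2381, 0.3334], E[r] = 0.6189, γ^t·E[r] = 0.072817, running G = 1.489948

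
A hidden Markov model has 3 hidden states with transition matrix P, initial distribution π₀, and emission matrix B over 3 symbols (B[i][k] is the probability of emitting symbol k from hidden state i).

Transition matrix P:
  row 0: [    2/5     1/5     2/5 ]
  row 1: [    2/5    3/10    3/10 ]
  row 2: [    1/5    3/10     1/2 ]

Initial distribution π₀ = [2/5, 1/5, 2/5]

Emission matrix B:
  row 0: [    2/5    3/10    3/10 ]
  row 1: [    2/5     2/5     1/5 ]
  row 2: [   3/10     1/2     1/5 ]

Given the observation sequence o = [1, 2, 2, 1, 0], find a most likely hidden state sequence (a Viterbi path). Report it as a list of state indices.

path = [2, 2, 2, 2, 2]

t=0: δ = [1.200e-01, 8.000e-02, 2.000e-01]  (obs o_0=1)
t=1: δ = [1.440e-02, 1.200e-02, 2.000e-02]  ψ = [0, 2, 2]  (obs o_1=2)
t=2: δ = [1.728e-03, 1.200e-03, 2.000e-03]  ψ = [0, 2, 2]  (obs o_2=2)
t=3: δ = [2.074e-04, 2.400e-04, 5.000e-04]  ψ = [0, 2, 2]  (obs o_3=1)
t=4: δ = [4.000e-05, 6.000e-05, 7.500e-05]  ψ = [2, 2, 2]  (obs o_4=0)
backtrack: best end state = 2; path = [2, 2, 2, 2, 2]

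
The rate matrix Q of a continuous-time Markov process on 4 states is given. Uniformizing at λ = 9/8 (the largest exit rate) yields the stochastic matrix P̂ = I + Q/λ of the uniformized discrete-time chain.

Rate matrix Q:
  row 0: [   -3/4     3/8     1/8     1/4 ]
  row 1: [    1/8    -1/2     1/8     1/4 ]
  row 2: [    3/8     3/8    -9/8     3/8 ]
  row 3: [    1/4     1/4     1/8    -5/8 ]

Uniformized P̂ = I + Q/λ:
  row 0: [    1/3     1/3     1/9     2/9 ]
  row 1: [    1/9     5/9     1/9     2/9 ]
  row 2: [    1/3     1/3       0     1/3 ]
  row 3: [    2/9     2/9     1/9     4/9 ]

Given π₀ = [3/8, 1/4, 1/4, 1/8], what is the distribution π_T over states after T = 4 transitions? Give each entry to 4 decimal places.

π = [0.2143, 0.3860, 0.1000, 0.2997]

t=0: π = [0.3750, 0.2500, 0.2500, 0.1250]
t=1: π = [0.2639, 0.3750, 0.0833, 0.2778]
t=2: π = [0.2191, 0.3858, 0.1019, 0.2932]
t=3: π = [0.2150, 0.3865, 0.0998, 0.2987]
t=4: π = [0.2143, 0.3860, 0.1000, 0.2997]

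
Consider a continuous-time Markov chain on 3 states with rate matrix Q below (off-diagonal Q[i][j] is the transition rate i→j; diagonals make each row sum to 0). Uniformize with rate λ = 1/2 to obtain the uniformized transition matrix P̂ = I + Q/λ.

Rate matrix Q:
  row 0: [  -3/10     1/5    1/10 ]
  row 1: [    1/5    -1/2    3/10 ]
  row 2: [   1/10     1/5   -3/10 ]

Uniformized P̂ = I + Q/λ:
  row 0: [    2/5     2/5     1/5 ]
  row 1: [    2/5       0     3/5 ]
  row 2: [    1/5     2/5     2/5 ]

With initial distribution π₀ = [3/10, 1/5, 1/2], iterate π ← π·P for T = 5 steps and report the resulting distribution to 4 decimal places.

π = [0.3211, 0.2866, 0.3923]

t=0: π = [0.3000, 0.2000, 0.5000]
t=1: π = [0.3000, 0.3200, 0.3800]
t=2: π = [0.3240, 0.2720, 0.4040]
t=3: π = [0.3192, 0.2912, 0.3896]
t=4: π = [0.3221, 0.2835, 0.3944]
t=5: π = [0.3211, 0.2866, 0.3923]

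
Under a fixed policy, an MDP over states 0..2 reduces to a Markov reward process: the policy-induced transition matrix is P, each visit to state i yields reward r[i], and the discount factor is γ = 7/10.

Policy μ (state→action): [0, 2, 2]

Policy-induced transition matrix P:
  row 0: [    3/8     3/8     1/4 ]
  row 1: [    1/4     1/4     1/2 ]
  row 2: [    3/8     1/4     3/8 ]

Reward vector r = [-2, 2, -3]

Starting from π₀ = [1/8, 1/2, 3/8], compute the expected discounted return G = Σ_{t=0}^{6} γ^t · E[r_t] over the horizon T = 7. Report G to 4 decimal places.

t=0: π = [0.1250, 0.5000, 0.3750], E[r] = -0.3750, γ^t·E[r] = -0.375000, running G = -0.375000
t=1: π = [0.3125, 0.2656, 0.4219], E[r] = -1.3594, γ^t·E[r] = -0.951563, running G = -1.326563
t=2: π = [0.3418, 0.2891, 0.3691], E[r] = -1.2129, γ^t·E[r] = -0.594316, running G = -1.920879
t=3: π = [0.3389, 0.2927, 0.3684], E[r] = -1.1975, γ^t·E[r] = -0.410746, running G = -2.331625
t=4: π = [0.3384, 0.2924, 0.3692], E[r] = -1.1998, γ^t·E[r] = -0.288072, running G = -2.619696
t=5: π = [0.3385, 0.2923, 0.3692], E[r] = -1.2000, γ^t·E[r] = -0.201691, running G = -2.821387
t=6: π = [0.3385, 0.2923, 0.3692], E[r] = -1.2000, γ^t·E[r] = -0.141179, running G = -2.962566

G = -2.9626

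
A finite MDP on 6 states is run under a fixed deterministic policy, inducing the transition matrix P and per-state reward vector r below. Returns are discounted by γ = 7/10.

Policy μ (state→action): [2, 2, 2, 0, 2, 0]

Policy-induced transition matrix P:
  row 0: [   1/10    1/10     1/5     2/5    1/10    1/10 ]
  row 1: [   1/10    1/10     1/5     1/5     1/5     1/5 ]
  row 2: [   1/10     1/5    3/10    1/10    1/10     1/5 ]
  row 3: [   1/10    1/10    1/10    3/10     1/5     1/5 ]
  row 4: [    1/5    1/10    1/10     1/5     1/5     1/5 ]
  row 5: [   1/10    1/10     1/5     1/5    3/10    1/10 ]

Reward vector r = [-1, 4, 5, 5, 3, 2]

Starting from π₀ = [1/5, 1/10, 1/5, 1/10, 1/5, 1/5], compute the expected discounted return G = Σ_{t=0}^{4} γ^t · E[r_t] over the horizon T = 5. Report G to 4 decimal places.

G = 8.5486

t=0: π = [0.2000, 0.1000, 0.2000, 0.1000, 0.2000, 0.2000], E[r] = 2.7000, γ^t·E[r] = 2.700000, running G = 2.700000
t=1: π = [0.1200, 0.1200, 0.1900, 0.2300, 0.1800, 0.1600], E[r] = 3.3200, γ^t·E[r] = 2.324000, running G = 5.024000
t=2: π = [0.1180, 0.1190, 0.1780, 0.2280, 0.1850, 0.1720], E[r] = 3.2870, γ^t·E[r] = 1.610630, running G = 6.634630
t=3: π = [0.1185, 0.1178, 0.1765, 0.2286, 0.1876, 0.1710], E[r] = 3.2830, γ^t·E[r] = 1.126069, running G = 7.760699
t=4: π = [0.1188, 0.1177, 0.1760, 0.2289, 0.1876, 0.1711], E[r] = 3.2814, γ^t·E[r] = 0.787874, running G = 8.548573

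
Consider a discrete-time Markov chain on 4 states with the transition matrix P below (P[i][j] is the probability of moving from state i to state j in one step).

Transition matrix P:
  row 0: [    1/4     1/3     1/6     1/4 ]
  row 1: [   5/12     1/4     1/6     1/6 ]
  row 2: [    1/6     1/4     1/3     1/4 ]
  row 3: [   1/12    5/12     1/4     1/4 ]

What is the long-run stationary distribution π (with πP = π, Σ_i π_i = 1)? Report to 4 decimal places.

π = [0.2454, 0.3078, 0.2224, 0.2243]

Balance equations π_j = Σ_i π_i·P[i][j]:
  π_0 = 1/4·π_0 + 5/12·π_1 + 1/6·π_2 + 1/12·π_3
  π_1 = 1/3·π_0 + 1/4·π_1 + 1/4·π_2 + 5/12·π_3
  π_2 = 1/6·π_0 + 1/6·π_1 + 1/3·π_2 + 1/4·π_3
  normalize: π_0 + π_1 + π_2 + π_3 = 1
Solving the linear system gives exactly π = [385/1569, 161/523, 349/1569, 352/1569].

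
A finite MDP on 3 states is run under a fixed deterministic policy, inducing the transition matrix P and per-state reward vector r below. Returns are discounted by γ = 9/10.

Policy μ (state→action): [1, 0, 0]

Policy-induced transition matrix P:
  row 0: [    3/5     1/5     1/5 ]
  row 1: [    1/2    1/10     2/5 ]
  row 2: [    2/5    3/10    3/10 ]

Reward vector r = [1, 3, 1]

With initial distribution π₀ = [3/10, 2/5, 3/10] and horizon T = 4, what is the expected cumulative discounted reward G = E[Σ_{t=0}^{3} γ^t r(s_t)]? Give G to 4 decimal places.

G = 5.2244

t=0: π = [0.3000, 0.4000, 0.3000], E[r] = 1.8000, γ^t·E[r] = 1.800000, running G = 1.800000
t=1: π = [0.5000, 0.1900, 0.3100], E[r] = 1.3800, γ^t·E[r] = 1.242000, running G = 3.042000
t=2: π = [0.5190, 0.2120, 0.2690], E[r] = 1.4240, γ^t·E[r] = 1.153440, running G = 4.195440
t=3: π = [0.5250, 0.2057, 0.2693], E[r] = 1.4114, γ^t·E[r] = 1.028911, running G = 5.224351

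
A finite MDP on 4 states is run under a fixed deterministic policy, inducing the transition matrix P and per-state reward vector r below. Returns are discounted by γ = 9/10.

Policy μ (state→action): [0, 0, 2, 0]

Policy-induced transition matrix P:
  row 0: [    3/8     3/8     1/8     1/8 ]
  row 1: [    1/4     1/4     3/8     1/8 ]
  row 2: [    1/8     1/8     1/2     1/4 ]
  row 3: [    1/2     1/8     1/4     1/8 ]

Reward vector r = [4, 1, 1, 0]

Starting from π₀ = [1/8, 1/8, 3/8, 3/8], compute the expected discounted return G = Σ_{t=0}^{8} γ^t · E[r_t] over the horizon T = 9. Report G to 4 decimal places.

t=0: π = [0.1250, 0.1250, 0.3750, 0.3750], E[r] = 1.0000, γ^t·E[r] = 1.000000, running G = 1.000000
t=1: π = [0.3125, 0.1719, 0.3438, 0.1719], E[r] = 1.7656, γ^t·E[r] = 1.589063, running G = 2.589063
t=2: π = [0.2891, 0.2246, 0.3184, 0.1680], E[r] = 1.6992, γ^t·E[r] = 1.376367, running G = 3.965430
t=3: π = [0.2883, 0.2253, 0.3215, 0.1648], E[r] = 1.7002, γ^t·E[r] = 1.239442, running G = 5.204872
t=4: π = [0.2870, 0.2253, 0.3225, 0.1652], E[r] = 1.6960, γ^t·E[r] = 1.112715, running G = 6.317587
t=5: π = [0.2869, 0.2249, 0.3229, 0.1653], E[r] = 1.6953, γ^t·E[r] = 1.001047, running G = 7.318634
t=6: π = [0.2868, 0.2248, 0.3230, 0.1654], E[r] = 1.6951, γ^t·E[r] = 0.900850, running G = 8.219484
t=7: π = [0.2868, 0.2248, 0.3230, 0.1654], E[r] = 1.6951, γ^t·E[r] = 0.810756, running G = 9.030240
t=8: π = [0.2868, 0.2248, 0.3230, 0.1654], E[r] = 1.6951, γ^t·E[r] = 0.729680, running G = 9.759921

G = 9.7599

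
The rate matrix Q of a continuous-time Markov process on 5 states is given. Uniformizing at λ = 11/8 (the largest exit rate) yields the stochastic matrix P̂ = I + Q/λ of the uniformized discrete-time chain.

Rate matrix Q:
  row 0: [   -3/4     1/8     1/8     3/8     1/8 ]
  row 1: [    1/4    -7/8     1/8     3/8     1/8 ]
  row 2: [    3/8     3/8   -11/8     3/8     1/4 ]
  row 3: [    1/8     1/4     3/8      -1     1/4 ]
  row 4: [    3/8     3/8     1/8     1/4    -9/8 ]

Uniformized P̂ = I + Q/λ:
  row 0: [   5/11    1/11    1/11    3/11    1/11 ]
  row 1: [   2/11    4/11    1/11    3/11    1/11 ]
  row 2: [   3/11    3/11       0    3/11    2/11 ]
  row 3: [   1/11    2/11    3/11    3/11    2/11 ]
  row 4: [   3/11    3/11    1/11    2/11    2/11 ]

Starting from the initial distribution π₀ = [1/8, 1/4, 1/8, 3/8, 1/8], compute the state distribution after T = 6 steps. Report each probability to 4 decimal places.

t=0: π = [0.1250, 0.2500, 0.1250, 0.3750, 0.1250]
t=1: π = [0.2045, 0.2386, 0.1477, 0.2614, 0.1477]
t=2: π = [0.2407, 0.2335, 0.1250, 0.2593, 0.1415]
t=3: π = [0.2481, 0.2266, 0.1267, 0.2599, 0.1387]
t=4: π = [0.2500, 0.2246, 0.1266, 0.2601, 0.1387]
t=5: π = [0.2505, 0.2240, 0.1267, 0.2601, 0.1387]
t=6: π = [0.2506, 0.2239, 0.1267, 0.2601, 0.1387]

π = [0.2506, 0.2239, 0.1267, 0.2601, 0.1387]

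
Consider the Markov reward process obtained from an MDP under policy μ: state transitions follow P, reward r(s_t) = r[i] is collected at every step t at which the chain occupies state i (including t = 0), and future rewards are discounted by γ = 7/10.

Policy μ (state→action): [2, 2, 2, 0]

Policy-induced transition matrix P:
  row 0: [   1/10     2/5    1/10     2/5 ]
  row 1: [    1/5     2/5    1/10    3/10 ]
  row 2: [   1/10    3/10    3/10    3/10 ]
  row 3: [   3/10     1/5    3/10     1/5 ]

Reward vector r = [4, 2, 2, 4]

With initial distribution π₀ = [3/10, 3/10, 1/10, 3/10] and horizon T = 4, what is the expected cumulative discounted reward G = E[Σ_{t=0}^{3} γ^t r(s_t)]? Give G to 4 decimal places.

G = 7.7539

t=0: π = [0.3000, 0.3000, 0.1000, 0.3000], E[r] = 3.2000, γ^t·E[r] = 3.200000, running G = 3.200000
t=1: π = [0.1900, 0.3300, 0.1800, 0.3000], E[r] = 2.9800, γ^t·E[r] = 2.086000, running G = 5.286000
t=2: π = [0.1930, 0.3220, 0.1960, 0.2890], E[r] = 2.9640, γ^t·E[r] = 1.452360, running G = 6.738360
t=3: π = [0.1900, 0.3226, 0.1970, 0.2904], E[r] = 2.9608, γ^t·E[r] = 1.015554, running G = 7.753914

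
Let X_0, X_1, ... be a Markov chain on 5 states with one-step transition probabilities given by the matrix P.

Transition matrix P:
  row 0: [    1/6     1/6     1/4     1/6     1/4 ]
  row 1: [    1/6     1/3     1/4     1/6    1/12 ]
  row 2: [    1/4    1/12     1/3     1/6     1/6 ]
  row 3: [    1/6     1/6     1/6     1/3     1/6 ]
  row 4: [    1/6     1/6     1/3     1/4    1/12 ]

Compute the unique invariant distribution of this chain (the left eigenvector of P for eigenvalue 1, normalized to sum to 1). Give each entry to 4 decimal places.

Balance equations π_j = Σ_i π_i·P[i][j]:
  π_0 = 1/6·π_0 + 1/6·π_1 + 1/4·π_2 + 1/6·π_3 + 1/6·π_4
  π_1 = 1/6·π_0 + 1/3·π_1 + 1/12·π_2 + 1/6·π_3 + 1/6·π_4
  π_2 = 1/4·π_0 + 1/4·π_1 + 1/3·π_2 + 1/6·π_3 + 1/3·π_4
  π_3 = 1/6·π_0 + 1/6·π_1 + 1/6·π_2 + 1/3·π_3 + 1/4·π_4
  normalize: π_0 + π_1 + π_2 + π_3 + π_4 = 1
Solving the linear system gives exactly π = [1472/7791, 450/2597, 694/2597, 1679/7791, 1208/7791].

π = [0.1889, 0.1733, 0.2672, 0.2155, 0.1551]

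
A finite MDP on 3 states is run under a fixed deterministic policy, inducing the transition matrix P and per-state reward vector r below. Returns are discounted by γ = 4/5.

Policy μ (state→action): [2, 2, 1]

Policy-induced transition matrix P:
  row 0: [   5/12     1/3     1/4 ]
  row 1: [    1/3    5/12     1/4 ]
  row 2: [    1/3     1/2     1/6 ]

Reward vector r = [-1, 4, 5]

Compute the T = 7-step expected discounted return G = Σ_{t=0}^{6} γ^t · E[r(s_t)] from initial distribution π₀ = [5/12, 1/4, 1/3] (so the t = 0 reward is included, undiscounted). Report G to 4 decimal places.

t=0: π = [0.4167, 0.2500, 0.3333], E[r] = 2.2500, γ^t·E[r] = 2.250000, running G = 2.250000
t=1: π = [0.3681, 0.4097, 0.2222], E[r] = 2.3819, γ^t·E[r] = 1.905556, running G = 4.155556
t=2: π = [0.3640, 0.4045, 0.2315], E[r] = 2.4115, γ^t·E[r] = 1.543333, running G = 5.698889
t=3: π = [0.3637, 0.4056, 0.2307], E[r] = 2.4124, γ^t·E[r] = 1.235136, running G = 6.934025
t=4: π = [0.3636, 0.4056, 0.2308], E[r] = 2.4126, γ^t·E[r] = 0.988193, running G = 7.922217
t=5: π = [0.3636, 0.4056, 0.2308], E[r] = 2.4126, γ^t·E[r] = 0.790556, running G = 8.712773
t=6: π = [0.3636, 0.4056, 0.2308], E[r] = 2.4126, γ^t·E[r] = 0.632445, running G = 9.345219

G = 9.3452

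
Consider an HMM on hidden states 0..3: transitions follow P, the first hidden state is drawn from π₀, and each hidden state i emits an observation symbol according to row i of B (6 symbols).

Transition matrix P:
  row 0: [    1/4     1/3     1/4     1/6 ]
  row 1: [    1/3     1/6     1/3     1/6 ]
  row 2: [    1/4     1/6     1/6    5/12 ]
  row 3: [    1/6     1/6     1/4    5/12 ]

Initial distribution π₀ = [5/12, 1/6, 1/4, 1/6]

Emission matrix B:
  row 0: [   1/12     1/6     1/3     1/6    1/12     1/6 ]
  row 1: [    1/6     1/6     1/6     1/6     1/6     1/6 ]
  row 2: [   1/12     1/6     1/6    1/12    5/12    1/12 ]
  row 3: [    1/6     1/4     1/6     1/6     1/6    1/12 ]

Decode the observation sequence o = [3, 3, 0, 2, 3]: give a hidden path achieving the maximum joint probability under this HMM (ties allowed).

path = [0, 0, 1, 0, 1]

t=0: δ = [6.944e-02, 2.778e-02, 2.083e-02, 2.778e-02]  (obs o_0=3)
t=1: δ = [2.894e-03, 3.858e-03, 1.447e-03, 1.929e-03]  ψ = [0, 0, 0, 0]  (obs o_1=3)
t=2: δ = [1.072e-04, 1.608e-04, 1.072e-04, 1.340e-04]  ψ = [1, 0, 1, 3]  (obs o_2=0)
t=3: δ = [1.786e-05, 5.954e-06, 8.931e-06, 9.303e-06]  ψ = [1, 0, 1, 3]  (obs o_3=2)
t=4: δ = [7.442e-07, 9.923e-07, 3.721e-07, 6.460e-07]  ψ = [0, 0, 0, 3]  (obs o_4=3)
backtrack: best end state = 1; path = [0, 0, 1, 0, 1]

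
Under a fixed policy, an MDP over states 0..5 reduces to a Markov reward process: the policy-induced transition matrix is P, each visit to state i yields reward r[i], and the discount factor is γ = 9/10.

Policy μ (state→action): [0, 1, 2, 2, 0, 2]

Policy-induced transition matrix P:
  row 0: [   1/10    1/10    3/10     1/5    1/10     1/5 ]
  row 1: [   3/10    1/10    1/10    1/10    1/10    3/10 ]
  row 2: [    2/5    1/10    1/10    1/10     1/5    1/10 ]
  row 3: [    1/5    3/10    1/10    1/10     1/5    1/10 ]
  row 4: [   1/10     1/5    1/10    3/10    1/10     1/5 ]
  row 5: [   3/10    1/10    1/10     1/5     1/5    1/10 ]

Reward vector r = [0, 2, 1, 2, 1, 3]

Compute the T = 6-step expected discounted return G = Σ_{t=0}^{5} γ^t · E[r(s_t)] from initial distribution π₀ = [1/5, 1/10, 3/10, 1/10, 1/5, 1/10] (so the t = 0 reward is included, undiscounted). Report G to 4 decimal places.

t=0: π = [0.2000, 0.1000, 0.3000, 0.1000, 0.2000, 0.1000], E[r] = 1.2000, γ^t·E[r] = 1.200000, running G = 1.200000
t=1: π = [0.2400, 0.1400, 0.1400, 0.1700, 0.1500, 0.1600], E[r] = 1.3900, γ^t·E[r] = 1.251000, running G = 2.451000
t=2: π = [0.2190, 0.1490, 0.1480, 0.1700, 0.1470, 0.1670], E[r] = 1.4340, γ^t·E[r] = 1.161540, running G = 3.612540
t=3: π = [0.2246, 0.1487, 0.1438, 0.1680, 0.1485, 0.1664], E[r] = 1.4249, γ^t·E[r] = 1.038752, running G = 4.651292
t=4: π = [0.2230, 0.1485, 0.1449, 0.1688, 0.1478, 0.1671], E[r] = 1.4284, γ^t·E[r] = 0.937167, running G = 5.588459
t=5: π = [0.2235, 0.1485, 0.1446, 0.1686, 0.1481, 0.1668], E[r] = 1.4272, γ^t·E[r] = 0.842740, running G = 6.431198

G = 6.4312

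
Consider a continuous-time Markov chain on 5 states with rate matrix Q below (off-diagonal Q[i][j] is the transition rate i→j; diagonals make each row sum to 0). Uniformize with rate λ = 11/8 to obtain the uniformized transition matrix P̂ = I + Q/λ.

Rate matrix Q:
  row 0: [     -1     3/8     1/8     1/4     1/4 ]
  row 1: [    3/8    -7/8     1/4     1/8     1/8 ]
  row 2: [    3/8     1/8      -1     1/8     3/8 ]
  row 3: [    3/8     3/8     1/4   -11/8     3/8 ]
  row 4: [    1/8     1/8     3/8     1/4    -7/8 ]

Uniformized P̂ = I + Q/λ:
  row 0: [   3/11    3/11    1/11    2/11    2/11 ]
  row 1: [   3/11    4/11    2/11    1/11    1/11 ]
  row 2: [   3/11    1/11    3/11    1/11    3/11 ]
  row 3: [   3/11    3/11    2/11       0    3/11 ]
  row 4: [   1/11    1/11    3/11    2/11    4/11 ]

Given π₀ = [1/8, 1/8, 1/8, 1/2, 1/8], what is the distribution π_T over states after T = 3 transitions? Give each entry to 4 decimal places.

t=0: π = [0.1250, 0.1250, 0.1250, 0.5000, 0.1250]
t=1: π = [0.2500, 0.2386, 0.1932, 0.0682, 0.2500]
t=2: π = [0.2273, 0.2138, 0.1994, 0.1302, 0.2293]
t=3: π = [0.2310, 0.2142, 0.2001, 0.1206, 0.2340]

π = [0.2310, 0.2142, 0.2001, 0.1206, 0.2340]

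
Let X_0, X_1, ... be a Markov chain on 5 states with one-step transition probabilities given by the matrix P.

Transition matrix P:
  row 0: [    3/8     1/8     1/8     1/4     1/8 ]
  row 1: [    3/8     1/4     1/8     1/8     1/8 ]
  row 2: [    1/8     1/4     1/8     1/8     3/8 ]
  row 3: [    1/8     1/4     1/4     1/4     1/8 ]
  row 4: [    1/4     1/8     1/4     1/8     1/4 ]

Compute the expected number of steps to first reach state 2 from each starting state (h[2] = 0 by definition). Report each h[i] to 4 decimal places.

First-step conditioning: h[2] = 0; for i ≠ 2, h[i] = 1 + Σ_k P[i][k]·h[k].
  h[0] = 1 + 3/8·h[0] + 1/8·h[1] + 1/4·h[3] + 1/8·h[4]
  h[1] = 1 + 3/8·h[0] + 1/4·h[1] + 1/8·h[3] + 1/8·h[4]
  h[3] = 1 + 1/8·h[0] + 1/4·h[1] + 1/4·h[3] + 1/8·h[4]
  h[4] = 1 + 1/4·h[0] + 1/8·h[1] + 1/8·h[3] + 1/4·h[4]
Solving the 4×4 linear system over states ≠ 2 gives exactly h = [266/45, 812/135, 0, 140/27, 698/135] (h[2] = 0 is the target).

h = [5.9111, 6.0148, 0.0000, 5.1852, 5.1704]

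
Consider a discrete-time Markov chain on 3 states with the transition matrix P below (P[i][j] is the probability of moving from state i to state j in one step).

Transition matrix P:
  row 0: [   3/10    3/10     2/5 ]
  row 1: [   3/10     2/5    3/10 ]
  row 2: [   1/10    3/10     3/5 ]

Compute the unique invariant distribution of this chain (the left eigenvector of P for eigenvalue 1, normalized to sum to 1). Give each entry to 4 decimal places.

π = [0.2083, 0.3333, 0.4583]

Balance equations π_j = Σ_i π_i·P[i][j]:
  π_0 = 3/10·π_0 + 3/10·π_1 + 1/10·π_2
  π_1 = 3/10·π_0 + 2/5·π_1 + 3/10·π_2
  normalize: π_0 + π_1 + π_2 = 1
Solving the linear system gives exactly π = [5/24, 1/3, 11/24].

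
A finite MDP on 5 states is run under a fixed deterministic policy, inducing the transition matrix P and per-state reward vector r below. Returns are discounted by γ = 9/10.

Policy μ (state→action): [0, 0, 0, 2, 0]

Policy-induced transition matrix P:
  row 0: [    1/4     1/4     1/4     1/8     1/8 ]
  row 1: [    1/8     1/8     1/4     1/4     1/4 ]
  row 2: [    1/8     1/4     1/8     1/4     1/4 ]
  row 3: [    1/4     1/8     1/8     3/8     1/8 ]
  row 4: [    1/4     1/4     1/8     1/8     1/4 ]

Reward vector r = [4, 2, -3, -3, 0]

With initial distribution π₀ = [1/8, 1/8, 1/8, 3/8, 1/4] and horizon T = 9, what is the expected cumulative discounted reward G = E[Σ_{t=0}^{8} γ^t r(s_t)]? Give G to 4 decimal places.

t=0: π = [0.1250, 0.1250, 0.1250, 0.3750, 0.2500], E[r] = -0.7500, γ^t·E[r] = -0.750000, running G = -0.750000
t=1: π = [0.2188, 0.1875, 0.1563, 0.2500, 0.1875], E[r] = 0.0313, γ^t·E[r] = 0.028125, running G = -0.721875
t=2: π = [0.2070, 0.1953, 0.1758, 0.2305, 0.1914], E[r] = 0.0000, γ^t·E[r] = 0.000000, running G = -0.721875
t=3: π = [0.2036, 0.1968, 0.1753, 0.2290, 0.1953], E[r] = -0.0049, γ^t·E[r] = -0.003560, running G = -0.725435
t=4: π = [0.2035, 0.1968, 0.1750, 0.2288, 0.1959], E[r] = -0.0039, γ^t·E[r] = -0.002563, running G = -0.727997
t=5: π = [0.2035, 0.1968, 0.1750, 0.2287, 0.1960], E[r] = -0.0034, γ^t·E[r] = -0.002009, running G = -0.730007
t=6: π = [0.2035, 0.1968, 0.1750, 0.2286, 0.1960], E[r] = -0.0034, γ^t·E[r] = -0.001783, running G = -0.731790
t=7: π = [0.2035, 0.1968, 0.1750, 0.2286, 0.1960], E[r] = -0.0034, γ^t·E[r] = -0.001603, running G = -0.733393
t=8: π = [0.2035, 0.1968, 0.1750, 0.2286, 0.1960], E[r] = -0.0034, γ^t·E[r] = -0.001442, running G = -0.734835

G = -0.7348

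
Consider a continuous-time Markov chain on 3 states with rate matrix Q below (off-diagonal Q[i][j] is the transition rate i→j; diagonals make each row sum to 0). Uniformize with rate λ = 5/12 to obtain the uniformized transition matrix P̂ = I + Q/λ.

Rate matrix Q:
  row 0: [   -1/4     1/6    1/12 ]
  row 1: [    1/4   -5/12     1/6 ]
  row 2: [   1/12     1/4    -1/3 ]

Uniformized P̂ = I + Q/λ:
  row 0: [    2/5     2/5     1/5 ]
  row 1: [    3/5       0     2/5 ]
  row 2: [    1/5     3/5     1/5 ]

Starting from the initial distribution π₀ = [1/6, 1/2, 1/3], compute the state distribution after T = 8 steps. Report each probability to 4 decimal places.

t=0: π = [0.1667, 0.5000, 0.3333]
t=1: π = [0.4333, 0.2667, 0.3000]
t=2: π = [0.3933, 0.3533, 0.2533]
t=3: π = [0.4200, 0.3093, 0.2707]
t=4: π = [0.4077, 0.3304, 0.2619]
t=5: π = [0.4137, 0.3202, 0.2661]
t=6: π = [0.4108, 0.3251, 0.2640]
t=7: π = [0.4122, 0.3228, 0.2650]
t=8: π = [0.4115, 0.3239, 0.2646]

π = [0.4115, 0.3239, 0.2646]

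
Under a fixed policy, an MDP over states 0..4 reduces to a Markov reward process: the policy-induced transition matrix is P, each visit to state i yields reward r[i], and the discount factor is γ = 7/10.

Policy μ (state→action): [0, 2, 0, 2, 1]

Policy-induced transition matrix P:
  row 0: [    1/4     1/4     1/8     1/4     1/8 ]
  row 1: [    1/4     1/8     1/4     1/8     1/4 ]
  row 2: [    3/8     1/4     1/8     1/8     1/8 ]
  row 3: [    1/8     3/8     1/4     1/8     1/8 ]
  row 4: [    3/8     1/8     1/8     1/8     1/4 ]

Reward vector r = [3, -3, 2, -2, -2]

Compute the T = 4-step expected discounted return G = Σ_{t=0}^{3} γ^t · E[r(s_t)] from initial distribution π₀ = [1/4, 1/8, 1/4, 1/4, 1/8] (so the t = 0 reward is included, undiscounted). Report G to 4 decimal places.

G = -0.1719

t=0: π = [0.2500, 0.1250, 0.2500, 0.2500, 0.1250], E[r] = 0.1250, γ^t·E[r] = 0.125000, running G = 0.125000
t=1: π = [0.2656, 0.2500, 0.1719, 0.1563, 0.1563], E[r] = -0.2344, γ^t·E[r] = -0.164063, running G = -0.039063
t=2: π = [0.2715, 0.2188, 0.1758, 0.1582, 0.1758], E[r] = -0.1582, γ^t·E[r] = -0.077520, running G = -0.116582
t=3: π = [0.2742, 0.2205, 0.1721, 0.1589, 0.1743], E[r] = -0.1611, γ^t·E[r] = -0.055269, running G = -0.171851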